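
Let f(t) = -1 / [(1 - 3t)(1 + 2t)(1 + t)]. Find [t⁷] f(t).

Partial fractions give a closed form: a_n = (-9/20)·3^n + (-4/5)·(-2)^n + (1/4)·(-1)^n.
At n = 7: a_7 = -882.

-882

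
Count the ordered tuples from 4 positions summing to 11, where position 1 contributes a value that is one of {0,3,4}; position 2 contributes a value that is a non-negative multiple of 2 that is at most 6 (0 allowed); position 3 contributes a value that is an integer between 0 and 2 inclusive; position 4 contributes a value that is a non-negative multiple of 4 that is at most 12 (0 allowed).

8

The generating function for the choices is (1 + y^3 + y^4)·(1 + y^2 + y^4 + y^6)·(1 + y + y^2)·(1 + y^4 + y^8 + y^12); the count is [y^11].
(1 + y^3 + y^4) has coefficients 1,0,0,1,1 for degrees 0…4.
(1 + y^2 + y^4 + y^6) has coefficients 1,0,1,0,1,0,1,0,0,0,0,0 for degrees 0…11.
Multiplying by (1 + y + y^2) gives running coefficients 1,1,2,1,2,1,2,1,1,0,0,0 for degrees 0…11.
Finally multiplying by (1 + y^4 + y^8 + y^12), the product of all factors after the first has coefficients 1,1,2,1,3,2,4,2,4,2,4,2 for degrees 0…11.
[y^11] = 1·2 + 1·4 + 1·2 = 8.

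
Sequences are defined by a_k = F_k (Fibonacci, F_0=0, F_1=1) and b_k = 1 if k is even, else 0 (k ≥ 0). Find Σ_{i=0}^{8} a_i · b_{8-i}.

33

This is [x^8] in the product of the two ordinary generating functions.
Σ = 0·1 + 1·0 + 1·1 + 2·0 + 3·1 + 5·0 + 8·1 + 13·0 + 21·1 = 33.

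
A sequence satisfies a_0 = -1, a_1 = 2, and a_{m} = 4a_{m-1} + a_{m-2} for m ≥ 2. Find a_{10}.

The ordinary generating function has denominator 1 - 4z - z^2.
Iterating the recurrence: a_0,…,a_{10} = -1, 2, 7, 30, 127, 538, 2279, 9654, 40895, 173234, 733831.

733831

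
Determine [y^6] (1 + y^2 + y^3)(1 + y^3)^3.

6

(1 + y^2 + y^3) has coefficients 1,0,1,1 for degrees 0…3.
(1 + y^3)^3 has coefficients 1,0,0,3,0,0,3 for degrees 0…6.
[y^6] = 1·3 + 1·0 + 1·3 = 6.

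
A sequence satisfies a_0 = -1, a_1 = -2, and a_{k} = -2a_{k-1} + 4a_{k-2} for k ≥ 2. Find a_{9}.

The ordinary generating function has denominator 1 + 2y - 4y^2.
Iterating the recurrence: a_0,…,a_{9} = -1, -2, 0, -8, 16, -64, 192, -640, 2048, -6656.

-6656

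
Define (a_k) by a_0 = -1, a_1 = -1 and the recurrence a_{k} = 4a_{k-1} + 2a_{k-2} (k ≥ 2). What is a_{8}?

-45456

The ordinary generating function has denominator 1 - 4x - 2x^2.
Iterating the recurrence: a_0,…,a_{8} = -1, -1, -6, -26, -116, -516, -2296, -10216, -45456.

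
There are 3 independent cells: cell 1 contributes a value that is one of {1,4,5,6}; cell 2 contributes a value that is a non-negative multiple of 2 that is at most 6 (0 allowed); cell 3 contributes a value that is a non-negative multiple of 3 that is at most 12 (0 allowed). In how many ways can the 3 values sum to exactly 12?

5

The generating function for the choices is (z + z^4 + z^5 + z^6)·(1 + z^2 + z^4 + z^6)·(1 + z^3 + z^6 + z^9 + z^12); the count is [z^12].
(z + z^4 + z^5 + z^6) has coefficients 0,1,0,0,1,1,1 for degrees 0…6.
(1 + z^2 + z^4 + z^6) has coefficients 1,0,1,0,1,0,1,0,0,0,0,0,0 for degrees 0…12.
Finally multiplying by (1 + z^3 + z^6 + z^9 + z^12), the product of all factors after the first has coefficients 1,0,1,1,1,1,2,1,1,2,1,1,2 for degrees 0…12.
[z^12] = 1·1 + 1·1 + 1·1 + 1·2 = 5.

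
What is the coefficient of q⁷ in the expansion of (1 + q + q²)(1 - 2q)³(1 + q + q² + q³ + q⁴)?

(1 + q + q²) has coefficients 1,1,1 for degrees 0…2.
(1 - 2q)³ has coefficients 1,-6,12,-8,0,0,0,0 for degrees 0…7.
Finally multiplying by (1 + q + q² + q³ + q⁴), the product of all factors after the first has coefficients 1,-5,7,-1,-1,-2,4,-8 for degrees 0…7.
[q⁷] = 1·(-8) + 1·4 + 1·(-2) = -6.

-6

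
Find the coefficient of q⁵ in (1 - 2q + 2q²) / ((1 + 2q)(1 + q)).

The denominator gives the recurrence a_n = −3a_(n−1) − 2a_(n−2) for n ≥ 3; the numerator fixes a_0 = 1, a_1 = -5, a_2 = 15.
Iterating: 1, -5, 15, -35, 75, -155, so a_5 = -155.

-155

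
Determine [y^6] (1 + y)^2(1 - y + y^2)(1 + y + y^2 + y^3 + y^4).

2

(1 + y)^2 has coefficients 1,2,1 for degrees 0…2.
(1 - y + y^2) has coefficients 1,-1,1,0,0,0,0 for degrees 0…6.
Finally multiplying by (1 + y + y^2 + y^3 + y^4), the product of all factors after the first has coefficients 1,0,1,1,1,0,1 for degrees 0…6.
[y^6] = 1·1 + 2·0 + 1·1 = 2.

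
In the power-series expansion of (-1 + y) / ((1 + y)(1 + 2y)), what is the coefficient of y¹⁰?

-3070

Partial fractions give a closed form: a_n = (2)·(-1)^n + (-3)·(-2)^n.
At n = 10: a_10 = -3070.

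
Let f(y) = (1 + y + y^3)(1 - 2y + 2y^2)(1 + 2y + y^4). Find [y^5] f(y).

-3

(1 + y + y^3) has coefficients 1,1,0,1 for degrees 0…3.
(1 - 2y + 2y^2) has coefficients 1,-2,2,0,0,0 for degrees 0…5.
Finally multiplying by (1 + 2y + y^4), the product of all factors after the first has coefficients 1,0,-2,4,1,-2 for degrees 0…5.
[y^5] = 1·(-2) + 1·1 + 1·(-2) = -3.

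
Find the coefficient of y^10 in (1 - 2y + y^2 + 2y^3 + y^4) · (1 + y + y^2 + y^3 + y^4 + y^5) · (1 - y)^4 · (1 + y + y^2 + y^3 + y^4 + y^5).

(1 - 2y + y^2 + 2y^3 + y^4) has coefficients 1,-2,1,2,1 for degrees 0…4.
(1 + y + y^2 + y^3 + y^4 + y^5) has coefficients 1,1,1,1,1,1,0,0,0,0,0 for degrees 0…10.
Multiplying by (1 - y)^4 gives running coefficients 1,-3,3,-1,0,0,-1,3,-3,1,0 for degrees 0…10.
Finally multiplying by (1 + y + y^2 + y^3 + y^4 + y^5), the product of all factors after the first has coefficients 1,-2,1,0,0,0,-2,4,-2,0,0 for degrees 0…10.
[y^10] = 1·0 − 2·0 + 1·(-2) + 2·4 + 1·(-2) = 4.

4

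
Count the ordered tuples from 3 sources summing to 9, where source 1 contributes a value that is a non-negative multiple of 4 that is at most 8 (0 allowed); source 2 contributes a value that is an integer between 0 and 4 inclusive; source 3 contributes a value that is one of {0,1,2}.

The generating function for the choices is (1 + q⁴ + q⁸)·(1 + q + q² + q³ + q⁴)·(1 + q + q²); the count is [q⁹].
(1 + q⁴ + q⁸) has coefficients 1,0,0,0,1,0,0,0,1 for degrees 0…8.
(1 + q + q² + q³ + q⁴) has coefficients 1,1,1,1,1,0,0,0,0,0 for degrees 0…9.
Finally multiplying by (1 + q + q²), the product of all factors after the first has coefficients 1,2,3,3,3,2,1,0,0,0 for degrees 0…9.
[q⁹] = 1·0 + 1·2 + 1·2 = 4.

4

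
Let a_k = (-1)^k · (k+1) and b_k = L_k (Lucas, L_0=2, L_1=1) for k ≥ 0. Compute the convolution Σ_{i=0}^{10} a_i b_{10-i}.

This is [x^10] in the product of the two ordinary generating functions.
Σ = 1·123 − 2·76 + 3·47 − 4·29 + 5·18 − 6·11 + 7·7 − 8·4 + 9·3 − 10·1 + 11·2 = 76.

76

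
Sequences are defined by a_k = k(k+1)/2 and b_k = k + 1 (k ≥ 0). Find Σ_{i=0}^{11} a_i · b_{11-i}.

1001

The convolution is the x^11 coefficient of A(x)B(x).
Σ = 0·12 + 1·11 + 3·10 + 6·9 + 10·8 + 15·7 + 21·6 + 28·5 + 36·4 + 45·3 + 55·2 + 66·1 = 1001.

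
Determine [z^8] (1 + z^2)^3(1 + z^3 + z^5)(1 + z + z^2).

(1 + z^2)^3 has coefficients 1,0,3,0,3,0,1 for degrees 0…6.
(1 + z^3 + z^5) has coefficients 1,0,0,1,0,1,0,0,0 for degrees 0…8.
Finally multiplying by (1 + z + z^2), the product of all factors after the first has coefficients 1,1,1,1,1,2,1,1,0 for degrees 0…8.
[z^8] = 1·0 + 3·1 + 3·1 + 1·1 = 7.

7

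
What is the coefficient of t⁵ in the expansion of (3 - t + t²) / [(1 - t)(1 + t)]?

-1

The denominator gives the recurrence a_n = a_(n−2) for n ≥ 3; the numerator fixes a_0 = 3, a_1 = -1, a_2 = 4.
Iterating: 3, -1, 4, -1, 4, -1, so a_5 = -1.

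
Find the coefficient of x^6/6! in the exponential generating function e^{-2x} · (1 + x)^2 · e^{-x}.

The EGF product rule gives c_6 = Σ_{k_1+k_2+k_3=6} C(6; k_1,k_2,k_3) · ∏ g_i(k_i), where e^{-2x} gives (-2)^k; (1+x)^2 gives the falling factorial (2)_k; e^{-x} gives (-1)^k.
g_1(k) for k = 0…6: 1, -2, 4, -8, 16, -32, 64.
g_2(k) for k = 0…6: 1, 2, 2, 0, 0, 0, 0.
g_3(k) for k = 0…6: 1, -1, 1, -1, 1, -1, 1.
First combine the last two factors: h(k) = Σ_j C(k,j)·g_2(j)·g_3(k−j) for k = 0…6: 1, 1, -1, -1, 5, -11, 19.
c_6 = Σ_k C(6,k)·g_1(k)·h(6−k) = 1·1·19 + 6·(-2)·(-11) + 15·4·5 + 20·(-8)·(-1) + 15·16·(-1) + 6·(-32)·1 + 1·64·1 = 19 + 132 + 300 + 160 − 240 − 192 + 64 = 243.

243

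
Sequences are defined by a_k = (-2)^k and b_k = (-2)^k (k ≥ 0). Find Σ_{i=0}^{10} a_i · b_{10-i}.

The convolution is the t^10 coefficient of A(t)B(t).
Σ = 1·1024 − 2·(-512) + 4·256 − 8·(-128) + 16·64 − 32·(-32) + 64·16 − 128·(-8) + 256·4 − 512·(-2) + 1024·1 = 11264.

11264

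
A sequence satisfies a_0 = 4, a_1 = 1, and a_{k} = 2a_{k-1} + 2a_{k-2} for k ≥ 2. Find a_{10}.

26272

The ordinary generating function has denominator 1 - 2q - 2q^2.
Iterating the recurrence: a_0,…,a_{10} = 4, 1, 10, 22, 64, 172, 472, 1288, 3520, 9616, 26272.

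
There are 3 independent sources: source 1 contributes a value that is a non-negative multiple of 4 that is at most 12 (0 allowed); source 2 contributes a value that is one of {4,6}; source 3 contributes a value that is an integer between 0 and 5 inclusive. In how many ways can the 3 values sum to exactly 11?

The generating function for the choices is (1 + q^4 + q^8 + q^12)·(q^4 + q^6)·(1 + q + q^2 + q^3 + q^4 + q^5); the count is [q^11].
(1 + q^4 + q^8 + q^12) has coefficients 1,0,0,0,1,0,0,0,1,0,0,0 for degrees 0…11.
(q^4 + q^6) has coefficients 0,0,0,0,1,0,1,0,0,0,0,0 for degrees 0…11.
Finally multiplying by (1 + q + q^2 + q^3 + q^4 + q^5), the product of all factors after the first has coefficients 0,0,0,0,1,1,2,2,2,2,1,1 for degrees 0…11.
[q^11] = 1·1 + 1·2 + 1·0 = 3.

3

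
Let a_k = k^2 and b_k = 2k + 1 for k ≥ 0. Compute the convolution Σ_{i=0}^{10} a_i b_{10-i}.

2035

Write out a_i and b_{10-i} for i = 0,…,10 and sum the products.
Σ = 0·21 + 1·19 + 4·17 + 9·15 + 16·13 + 25·11 + 36·9 + 49·7 + 64·5 + 81·3 + 100·1 = 2035.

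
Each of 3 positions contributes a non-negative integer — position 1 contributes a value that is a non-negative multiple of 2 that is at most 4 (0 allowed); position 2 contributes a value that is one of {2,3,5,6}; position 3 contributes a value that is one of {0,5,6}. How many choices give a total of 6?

2

The generating function for the choices is (1 + z² + z⁴)·(z² + z³ + z⁵ + z⁶)·(1 + z⁵ + z⁶); the count is [z⁶].
(1 + z² + z⁴) has coefficients 1,0,1,0,1 for degrees 0…4.
(z² + z³ + z⁵ + z⁶) has coefficients 0,0,1,1,0,1,1 for degrees 0…6.
Finally multiplying by (1 + z⁵ + z⁶), the product of all factors after the first has coefficients 0,0,1,1,0,1,1 for degrees 0…6.
[z⁶] = 1·1 + 1·0 + 1·1 = 2.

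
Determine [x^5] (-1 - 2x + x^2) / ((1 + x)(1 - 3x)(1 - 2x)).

The denominator gives the recurrence a_n = 4a_(n−1) − a_(n−2) − 6a_(n−3) for n ≥ 3; the numerator fixes a_0 = -1, a_1 = -6, a_2 = -22.
Iterating: -1, -6, -22, -76, -246, -776, so a_5 = -776.

-776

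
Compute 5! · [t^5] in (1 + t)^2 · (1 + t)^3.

The EGF product rule gives c_5 = Σ_{k_1+k_2=5} C(5; k_1,k_2) · ∏ g_i(k_i), where (1+t)^2 gives the falling factorial (2)_k; (1+t)^3 gives the falling factorial (3)_k.
g_1(k) for k = 0…5: 1, 2, 2, 0, 0, 0.
g_2(k) for k = 0…5: 1, 3, 6, 6, 0, 0.
c_5 = Σ_k C(5,k)·g_1(k)·g_2(5−k) = 10·2·6 = 120.

120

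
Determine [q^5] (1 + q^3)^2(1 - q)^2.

2

(1 + q^3)^2 has coefficients 1,0,0,2,0,0 for degrees 0…5.
(1 - q)^2 has coefficients 1,-2,1,0,0,0 for degrees 0…5.
[q^5] = 1·0 + 2·1 = 2.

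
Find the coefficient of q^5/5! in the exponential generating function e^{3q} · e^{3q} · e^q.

The EGF product rule gives c_5 = Σ_{k_1+k_2+k_3=5} C(5; k_1,k_2,k_3) · ∏ g_i(k_i), where e^{3q} gives (3)^k; e^{3q} gives (3)^k; e^q gives (1)^k.
g_1(k) for k = 0…5: 1, 3, 9, 27, 81, 243.
g_2(k) for k = 0…5: 1, 3, 9, 27, 81, 243.
g_3(k) for k = 0…5: 1, 1, 1, 1, 1, 1.
First combine the last two factors: h(k) = Σ_j C(k,j)·g_2(j)·g_3(k−j) for k = 0…5: 1, 4, 16, 64, 256, 1024.
c_5 = Σ_k C(5,k)·g_1(k)·h(5−k) = 1·1·1024 + 5·3·256 + 10·9·64 + 10·27·16 + 5·81·4 + 1·243·1 = 1024 + 3840 + 5760 + 4320 + 1620 + 243 = 16807.

16807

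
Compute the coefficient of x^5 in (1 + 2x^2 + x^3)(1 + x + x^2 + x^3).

3

(1 + 2x^2 + x^3) has coefficients 1,0,2,1 for degrees 0…3.
(1 + x + x^2 + x^3) has coefficients 1,1,1,1,0,0 for degrees 0…5.
[x^5] = 1·0 + 2·1 + 1·1 = 3.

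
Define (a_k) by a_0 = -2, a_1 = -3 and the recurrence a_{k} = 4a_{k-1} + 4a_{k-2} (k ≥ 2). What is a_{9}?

The ordinary generating function has denominator 1 - 4q - 4q^2.
Iterating the recurrence: a_0,…,a_{9} = -2, -3, -20, -92, -448, -2160, -10432, -50368, -243200, -1174272.

-1174272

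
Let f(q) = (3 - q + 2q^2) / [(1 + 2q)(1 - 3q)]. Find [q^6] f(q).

1366

The denominator gives the recurrence a_n = a_(n−1) + 6a_(n−2) for n ≥ 3; the numerator fixes a_0 = 3, a_1 = 2, a_2 = 22.
Iterating: 3, 2, 22, 34, 166, 370, 1366, so a_6 = 1366.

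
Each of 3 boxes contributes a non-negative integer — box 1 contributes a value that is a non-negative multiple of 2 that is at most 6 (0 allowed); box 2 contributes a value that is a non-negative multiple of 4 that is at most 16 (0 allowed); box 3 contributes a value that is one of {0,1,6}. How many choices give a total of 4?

The generating function for the choices is (1 + q² + q⁴ + q⁶)·(1 + q⁴ + q⁸ + q¹² + q¹⁶)·(1 + q + q⁶); the count is [q⁴].
(1 + q² + q⁴ + q⁶) has coefficients 1,0,1,0,1 for degrees 0…4.
(1 + q⁴ + q⁸ + q¹² + q¹⁶) has coefficients 1,0,0,0,1 for degrees 0…4.
Finally multiplying by (1 + q + q⁶), the product of all factors after the first has coefficients 1,1,0,0,1 for degrees 0…4.
[q⁴] = 1·1 + 1·0 + 1·1 = 2.

2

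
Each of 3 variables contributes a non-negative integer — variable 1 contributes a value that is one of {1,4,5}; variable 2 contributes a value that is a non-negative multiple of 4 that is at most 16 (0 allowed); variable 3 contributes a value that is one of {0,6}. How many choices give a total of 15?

2

The generating function for the choices is (t + t^4 + t^5)·(1 + t^4 + t^8 + t^12 + t^16)·(1 + t^6); the count is [t^15].
(t + t^4 + t^5) has coefficients 0,1,0,0,1,1 for degrees 0…5.
(1 + t^4 + t^8 + t^12 + t^16) has coefficients 1,0,0,0,1,0,0,0,1,0,0,0,1,0,0,0 for degrees 0…15.
Finally multiplying by (1 + t^6), the product of all factors after the first has coefficients 1,0,0,0,1,0,1,0,1,0,1,0,1,0,1,0 for degrees 0…15.
[t^15] = 1·1 + 1·0 + 1·1 = 2.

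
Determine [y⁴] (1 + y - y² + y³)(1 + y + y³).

(1 + y - y² + y³) has coefficients 1,1,-1,1 for degrees 0…3.
(1 + y + y³) has coefficients 1,1,0,1,0 for degrees 0…4.
[y⁴] = 1·0 + 1·1 − 1·0 + 1·1 = 2.

2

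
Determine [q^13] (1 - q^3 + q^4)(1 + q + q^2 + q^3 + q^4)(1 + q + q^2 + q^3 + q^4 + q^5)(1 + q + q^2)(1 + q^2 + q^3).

12

(1 - q^3 + q^4) has coefficients 1,0,0,-1,1 for degrees 0…4.
(1 + q + q^2 + q^3 + q^4) has coefficients 1,1,1,1,1,0,0,0,0,0,0,0,0,0 for degrees 0…13.
Multiplying by (1 + q + q^2 + q^3 + q^4 + q^5) gives running coefficients 1,2,3,4,5,5,4,3,2,1,0,0,0,0 for degrees 0…13.
Multiplying by (1 + q + q^2) gives running coefficients 1,3,6,9,12,14,14,12,9,6,3,1,0,0 for degrees 0…13.
Finally multiplying by (1 + q^2 + q^3), the product of all factors after the first has coefficients 1,3,7,13,21,29,35,38,37,32,24,16,9,4 for degrees 0…13.
[q^13] = 1·4 − 1·24 + 1·32 = 12.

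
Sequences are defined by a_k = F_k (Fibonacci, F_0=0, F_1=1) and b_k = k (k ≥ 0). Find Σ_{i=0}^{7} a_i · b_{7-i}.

46

This is [x^7] in the product of the two ordinary generating functions.
Σ = 0·7 + 1·6 + 1·5 + 2·4 + 3·3 + 5·2 + 8·1 + 13·0 = 46.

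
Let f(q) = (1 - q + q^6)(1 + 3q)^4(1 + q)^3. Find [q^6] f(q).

-269

(1 - q + q^6) has coefficients 1,-1,0,0,0,0,1 for degrees 0…6.
(1 + 3q)^4 has coefficients 1,12,54,108,81,0,0 for degrees 0…6.
Finally multiplying by (1 + q)^3, the product of all factors after the first has coefficients 1,15,93,307,579,621,351 for degrees 0…6.
[q^6] = 1·351 − 1·621 + 1·1 = -269.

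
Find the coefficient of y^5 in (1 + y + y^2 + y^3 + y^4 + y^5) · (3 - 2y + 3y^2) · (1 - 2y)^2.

4

(1 + y + y^2 + y^3 + y^4 + y^5) has coefficients 1,1,1,1,1,1 for degrees 0…5.
(3 - 2y + 3y^2) has coefficients 3,-2,3,0,0,0 for degrees 0…5.
Finally multiplying by (1 - 2y)^2, the product of all factors after the first has coefficients 3,-14,23,-20,12,0 for degrees 0…5.
[y^5] = 1·0 + 1·12 + 1·(-20) + 1·23 + 1·(-14) + 1·3 = 4.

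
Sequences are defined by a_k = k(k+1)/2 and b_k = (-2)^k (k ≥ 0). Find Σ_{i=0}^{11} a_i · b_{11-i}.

This is [x^11] in the product of the two ordinary generating functions.
Σ = 0·(-2048) + 1·1024 + 3·(-512) + 6·256 + 10·(-128) + 15·64 + 21·(-32) + 28·16 + 36·(-8) + 45·4 + 55·(-2) + 66·1 = 328.

328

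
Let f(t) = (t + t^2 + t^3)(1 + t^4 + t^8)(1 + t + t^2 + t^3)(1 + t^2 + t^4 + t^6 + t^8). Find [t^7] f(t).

(t + t^2 + t^3) has coefficients 0,1,1,1 for degrees 0…3.
(1 + t^4 + t^8) has coefficients 1,0,0,0,1,0,0,0 for degrees 0…7.
Multiplying by (1 + t + t^2 + t^3) gives running coefficients 1,1,1,1,1,1,1,1 for degrees 0…7.
Finally multiplying by (1 + t^2 + t^4 + t^6 + t^8), the product of all factors after the first has coefficients 1,1,2,2,3,3,4,4 for degrees 0…7.
[t^7] = 1·4 + 1·3 + 1·3 = 10.

10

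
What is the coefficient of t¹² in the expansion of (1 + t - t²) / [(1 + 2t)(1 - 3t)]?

The denominator gives the recurrence a_n = a_(n−1) + 6a_(n−2) for n ≥ 3; the numerator fixes a_0 = 1, a_1 = 2, a_2 = 7.
Iterating: 1, 2, 7, 19, 61, 175, 541, 1591, 4837, 14383, 43405, 129703, 390133, so a_12 = 390133.

390133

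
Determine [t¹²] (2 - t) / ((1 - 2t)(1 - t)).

12287

The denominator gives the recurrence a_n = 3a_(n−1) − 2a_(n−2) for n ≥ 2; the numerator fixes a_0 = 2, a_1 = 5.
Iterating: 2, 5, 11, 23, 47, 95, 191, 383, 767, 1535, 3071, 6143, 12287, so a_12 = 12287.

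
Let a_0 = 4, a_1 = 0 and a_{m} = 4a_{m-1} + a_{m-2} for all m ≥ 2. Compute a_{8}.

The ordinary generating function has denominator 1 - 4z - z^2.
Iterating the recurrence: a_0,…,a_{8} = 4, 0, 4, 16, 68, 288, 1220, 5168, 21892.

21892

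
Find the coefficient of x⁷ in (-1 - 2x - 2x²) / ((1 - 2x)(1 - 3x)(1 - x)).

-17312

Partial fractions give a closed form: a_n = (10)·2^n + (-17/2)·3^n + (-5/2)·1^n.
At n = 7: a_7 = -17312.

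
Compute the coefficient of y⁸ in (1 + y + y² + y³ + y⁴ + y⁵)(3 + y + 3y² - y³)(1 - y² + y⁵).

(1 + y + y² + y³ + y⁴ + y⁵) has coefficients 1,1,1,1,1,1 for degrees 0…5.
(3 + y + 3y² - y³) has coefficients 3,1,3,-1,0,0,0,0,0 for degrees 0…8.
Finally multiplying by (1 - y² + y⁵), the product of all factors after the first has coefficients 3,1,0,-2,-3,4,1,3,-1 for degrees 0…8.
[y⁸] = 1·(-1) + 1·3 + 1·1 + 1·4 + 1·(-3) + 1·(-2) = 2.

2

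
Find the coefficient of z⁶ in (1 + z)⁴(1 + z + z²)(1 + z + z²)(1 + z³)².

78

(1 + z)⁴ has coefficients 1,4,6,4,1 for degrees 0…4.
(1 + z + z²) has coefficients 1,1,1,0,0,0,0 for degrees 0…6.
Multiplying by (1 + z + z²) gives running coefficients 1,2,3,2,1,0,0 for degrees 0…6.
Finally multiplying by (1 + z³)², the product of all factors after the first has coefficients 1,2,3,4,5,6,5 for degrees 0…6.
[z⁶] = 1·5 + 4·6 + 6·5 + 4·4 + 1·3 = 78.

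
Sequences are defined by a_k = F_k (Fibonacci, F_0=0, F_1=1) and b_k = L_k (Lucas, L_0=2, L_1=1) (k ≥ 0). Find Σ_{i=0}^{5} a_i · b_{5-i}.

The convolution is the x^5 coefficient of A(x)B(x).
Σ = 0·11 + 1·7 + 1·4 + 2·3 + 3·1 + 5·2 = 30.

30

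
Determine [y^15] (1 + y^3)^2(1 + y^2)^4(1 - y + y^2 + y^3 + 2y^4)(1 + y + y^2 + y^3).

(1 + y^3)^2 has coefficients 1,0,0,2,0,0,1 for degrees 0…6.
(1 + y^2)^4 has coefficients 1,0,4,0,6,0,4,0,1,0,0,0,0,0,0,0 for degrees 0…15.
Multiplying by (1 - y + y^2 + y^3 + 2y^4) gives running coefficients 1,-1,5,-3,12,-2,18,2,17,3,9,1,2,0,0,0 for degrees 0…15.
Finally multiplying by (1 + y + y^2 + y^3), the product of all factors after the first has coefficients 1,0,5,2,13,12,25,30,35,40,31,30,15,12,3,2 for degrees 0…15.
[y^15] = 1·2 + 2·15 + 1·40 = 72.

72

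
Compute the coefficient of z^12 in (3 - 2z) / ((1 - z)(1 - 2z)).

16383

Partial fractions give a closed form: a_n = (-1)·1^n + (4)·2^n.
At n = 12: a_12 = 16383.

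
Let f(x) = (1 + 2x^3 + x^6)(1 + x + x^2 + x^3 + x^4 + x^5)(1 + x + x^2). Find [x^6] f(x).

9

(1 + 2x^3 + x^6) has coefficients 1,0,0,2,0,0,1 for degrees 0…6.
(1 + x + x^2 + x^3 + x^4 + x^5) has coefficients 1,1,1,1,1,1,0 for degrees 0…6.
Finally multiplying by (1 + x + x^2), the product of all factors after the first has coefficients 1,2,3,3,3,3,2 for degrees 0…6.
[x^6] = 1·2 + 2·3 + 1·1 = 9.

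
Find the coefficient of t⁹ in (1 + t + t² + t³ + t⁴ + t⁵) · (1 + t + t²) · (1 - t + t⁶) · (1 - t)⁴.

(1 + t + t² + t³ + t⁴ + t⁵) has coefficients 1,1,1,1,1,1 for degrees 0…5.
(1 + t + t²) has coefficients 1,1,1,0,0,0,0,0,0,0 for degrees 0…9.
Multiplying by (1 - t + t⁶) gives running coefficients 1,0,0,-1,0,0,1,1,1,0 for degrees 0…9.
Finally multiplying by (1 - t)⁴, the product of all factors after the first has coefficients 1,-4,6,-5,5,-6,5,-4,3,-2 for degrees 0…9.
[t⁹] = 1·(-2) + 1·3 + 1·(-4) + 1·5 + 1·(-6) + 1·5 = 1.

1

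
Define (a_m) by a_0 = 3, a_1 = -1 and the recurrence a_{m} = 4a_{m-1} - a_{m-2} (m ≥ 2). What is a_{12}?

The ordinary generating function has denominator 1 - 4t + t^2.
Iterating the recurrence: a_0,…,a_{12} = 3, -1, -7, -27, -101, -377, -1407, -5251, -19597, -73137, -272951, -1018667, -3801717.

-3801717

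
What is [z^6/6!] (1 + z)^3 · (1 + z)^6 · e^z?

207775

The EGF product rule gives c_6 = Σ_{k_1+k_2+k_3=6} C(6; k_1,k_2,k_3) · ∏ g_i(k_i), where (1+z)^3 gives the falling factorial (3)_k; (1+z)^6 gives the falling factorial (6)_k; e^z gives (1)^k.
g_1(k) for k = 0…6: 1, 3, 6, 6, 0, 0, 0.
g_2(k) for k = 0…6: 1, 6, 30, 120, 360, 720, 720.
g_3(k) for k = 0…6: 1, 1, 1, 1, 1, 1, 1.
First combine the last two factors: h(k) = Σ_j C(k,j)·g_2(j)·g_3(k−j) for k = 0…6: 1, 7, 43, 229, 1045, 4051, 13327.
c_6 = Σ_k C(6,k)·g_1(k)·h(6−k) = 1·1·13327 + 6·3·4051 + 15·6·1045 + 20·6·229 = 13327 + 72918 + 94050 + 27480 = 207775.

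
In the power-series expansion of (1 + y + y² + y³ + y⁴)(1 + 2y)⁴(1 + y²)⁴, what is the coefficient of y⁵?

(1 + y + y² + y³ + y⁴) has coefficients 1,1,1,1,1 for degrees 0…4.
(1 + 2y)⁴ has coefficients 1,8,24,32,16,0 for degrees 0…5.
Finally multiplying by (1 + y²)⁴, the product of all factors after the first has coefficients 1,8,28,64,118,176 for degrees 0…5.
[y⁵] = 1·176 + 1·118 + 1·64 + 1·28 + 1·8 = 394.

394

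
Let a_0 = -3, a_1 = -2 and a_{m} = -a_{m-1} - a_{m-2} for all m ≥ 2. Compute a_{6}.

-3

The ordinary generating function has denominator 1 + t + t^2.
Iterating the recurrence: a_0,…,a_{6} = -3, -2, 5, -3, -2, 5, -3.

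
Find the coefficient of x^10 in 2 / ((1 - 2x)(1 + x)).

Partial fractions give a closed form: a_n = (4/3)·2^n + (2/3)·(-1)^n.
At n = 10: a_10 = 1366.

1366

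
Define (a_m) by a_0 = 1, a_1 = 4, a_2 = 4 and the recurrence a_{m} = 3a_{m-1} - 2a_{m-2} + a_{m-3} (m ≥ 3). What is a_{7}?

149

The ordinary generating function has denominator 1 - 3x + 2x^2 - x^3.
Iterating the recurrence: a_0,…,a_{7} = 1, 4, 4, 5, 11, 27, 64, 149.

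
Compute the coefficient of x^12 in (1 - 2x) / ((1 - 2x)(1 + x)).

1

The denominator gives the recurrence a_n = a_(n−1) + 2a_(n−2) for n ≥ 2; the numerator fixes a_0 = 1, a_1 = -1.
Iterating: 1, -1, 1, -1, 1, -1, 1, -1, 1, -1, 1, -1, 1, so a_12 = 1.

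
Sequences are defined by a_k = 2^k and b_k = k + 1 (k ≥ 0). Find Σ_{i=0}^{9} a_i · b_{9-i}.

This is [x^9] in the product of the two ordinary generating functions.
Σ = 1·10 + 2·9 + 4·8 + 8·7 + 16·6 + 32·5 + 64·4 + 128·3 + 256·2 + 512·1 = 2036.

2036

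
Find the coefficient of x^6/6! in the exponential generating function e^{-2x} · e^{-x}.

The EGF product rule gives c_6 = Σ_{k_1+k_2=6} C(6; k_1,k_2) · ∏ g_i(k_i), where e^{-2x} gives (-2)^k; e^{-x} gives (-1)^k.
g_1(k) for k = 0…6: 1, -2, 4, -8, 16, -32, 64.
g_2(k) for k = 0…6: 1, -1, 1, -1, 1, -1, 1.
c_6 = Σ_k C(6,k)·g_1(k)·g_2(6−k) = 1·1·1 + 6·(-2)·(-1) + 15·4·1 + 20·(-8)·(-1) + 15·16·1 + 6·(-32)·(-1) + 1·64·1 = 1 + 12 + 60 + 160 + 240 + 192 + 64 = 729.

729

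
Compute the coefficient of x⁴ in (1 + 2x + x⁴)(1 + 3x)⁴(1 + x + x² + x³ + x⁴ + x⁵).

(1 + 2x + x⁴) has coefficients 1,2,0,0,1 for degrees 0…4.
(1 + 3x)⁴ has coefficients 1,12,54,108,81 for degrees 0…4.
Finally multiplying by (1 + x + x² + x³ + x⁴ + x⁵), the product of all factors after the first has coefficients 1,13,67,175,256 for degrees 0…4.
[x⁴] = 1·256 + 2·175 + 1·1 = 607.

607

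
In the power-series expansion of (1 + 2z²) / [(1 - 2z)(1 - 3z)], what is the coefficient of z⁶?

The denominator gives the recurrence a_n = 5a_(n−1) − 6a_(n−2) for n ≥ 3; the numerator fixes a_0 = 1, a_1 = 5, a_2 = 21.
Iterating: 1, 5, 21, 75, 249, 795, 2481, so a_6 = 2481.

2481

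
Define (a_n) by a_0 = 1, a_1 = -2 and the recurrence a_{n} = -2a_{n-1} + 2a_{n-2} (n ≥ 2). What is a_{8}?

The ordinary generating function has denominator 1 + 2q - 2q^2.
Iterating the recurrence: a_0,…,a_{8} = 1, -2, 6, -16, 44, -120, 328, -896, 2448.

2448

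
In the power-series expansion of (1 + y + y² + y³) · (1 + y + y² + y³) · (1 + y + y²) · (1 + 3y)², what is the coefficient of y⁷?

120

(1 + y + y² + y³) has coefficients 1,1,1,1 for degrees 0…3.
(1 + y + y² + y³) has coefficients 1,1,1,1,0,0,0,0 for degrees 0…7.
Multiplying by (1 + y + y²) gives running coefficients 1,2,3,3,2,1,0,0 for degrees 0…7.
Finally multiplying by (1 + 3y)², the product of all factors after the first has coefficients 1,8,24,39,47,40,24,9 for degrees 0…7.
[y⁷] = 1·9 + 1·24 + 1·40 + 1·47 = 120.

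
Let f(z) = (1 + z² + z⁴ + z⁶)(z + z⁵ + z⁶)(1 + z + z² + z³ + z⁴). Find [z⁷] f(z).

6

(1 + z² + z⁴ + z⁶) has coefficients 1,0,1,0,1,0,1 for degrees 0…6.
(z + z⁵ + z⁶) has coefficients 0,1,0,0,0,1,1,0 for degrees 0…7.
Finally multiplying by (1 + z + z² + z³ + z⁴), the product of all factors after the first has coefficients 0,1,1,1,1,2,2,2 for degrees 0…7.
[z⁷] = 1·2 + 1·2 + 1·1 + 1·1 = 6.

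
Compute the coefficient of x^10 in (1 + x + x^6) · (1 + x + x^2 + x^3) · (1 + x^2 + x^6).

2

(1 + x + x^6) has coefficients 1,1,0,0,0,0,1 for degrees 0…6.
(1 + x + x^2 + x^3) has coefficients 1,1,1,1,0,0,0,0,0,0,0 for degrees 0…10.
Finally multiplying by (1 + x^2 + x^6), the product of all factors after the first has coefficients 1,1,2,2,1,1,1,1,1,1,0 for degrees 0…10.
[x^10] = 1·0 + 1·1 + 1·1 = 2.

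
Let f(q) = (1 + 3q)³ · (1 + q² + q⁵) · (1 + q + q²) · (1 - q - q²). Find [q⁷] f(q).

-91

(1 + 3q)³ has coefficients 1,9,27,27 for degrees 0…3.
(1 + q² + q⁵) has coefficients 1,0,1,0,0,1,0,0 for degrees 0…7.
Multiplying by (1 + q + q²) gives running coefficients 1,1,2,1,1,1,1,1 for degrees 0…7.
Finally multiplying by (1 - q - q²), the product of all factors after the first has coefficients 1,0,0,-2,-2,-1,-1,-1 for degrees 0…7.
[q⁷] = 1·(-1) + 9·(-1) + 27·(-1) + 27·(-2) = -91.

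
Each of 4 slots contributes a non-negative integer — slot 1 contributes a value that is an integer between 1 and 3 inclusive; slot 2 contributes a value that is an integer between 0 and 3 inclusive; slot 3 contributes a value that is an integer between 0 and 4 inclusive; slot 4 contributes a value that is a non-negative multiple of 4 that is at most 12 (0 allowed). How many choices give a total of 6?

14

The generating function for the choices is (t + t^2 + t^3)·(1 + t + t^2 + t^3)·(1 + t + t^2 + t^3 + t^4)·(1 + t^4 + t^8 + t^12); the count is [t^6].
(t + t^2 + t^3) has coefficients 0,1,1,1 for degrees 0…3.
(1 + t + t^2 + t^3) has coefficients 1,1,1,1,0,0,0 for degrees 0…6.
Multiplying by (1 + t + t^2 + t^3 + t^4) gives running coefficients 1,2,3,4,4,3,2 for degrees 0…6.
Finally multiplying by (1 + t^4 + t^8 + t^12), the product of all factors after the first has coefficients 1,2,3,4,5,5,5 for degrees 0…6.
[t^6] = 1·5 + 1·5 + 1·4 = 14.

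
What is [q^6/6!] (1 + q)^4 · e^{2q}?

The EGF product rule gives c_6 = Σ_{k_1+k_2=6} C(6; k_1,k_2) · ∏ g_i(k_i), where (1+q)^4 gives the falling factorial (4)_k; e^{2q} gives (2)^k.
g_1(k) for k = 0…6: 1, 4, 12, 24, 24, 0, 0.
g_2(k) for k = 0…6: 1, 2, 4, 8, 16, 32, 64.
c_6 = Σ_k C(6,k)·g_1(k)·g_2(6−k) = 1·1·64 + 6·4·32 + 15·12·16 + 20·24·8 + 15·24·4 = 64 + 768 + 2880 + 3840 + 1440 = 8992.

8992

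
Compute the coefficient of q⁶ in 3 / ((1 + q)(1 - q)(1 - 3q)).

Partial fractions give a closed form: a_n = (3/8)·(-1)^n + (-3/4)·1^n + (27/8)·3^n.
At n = 6: a_6 = 2460.

2460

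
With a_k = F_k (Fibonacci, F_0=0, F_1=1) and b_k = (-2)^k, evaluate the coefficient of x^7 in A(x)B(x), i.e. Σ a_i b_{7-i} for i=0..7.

This is [x^7] in the product of the two ordinary generating functions.
Σ = 0·(-128) + 1·64 + 1·(-32) + 2·16 + 3·(-8) + 5·4 + 8·(-2) + 13·1 = 57.

57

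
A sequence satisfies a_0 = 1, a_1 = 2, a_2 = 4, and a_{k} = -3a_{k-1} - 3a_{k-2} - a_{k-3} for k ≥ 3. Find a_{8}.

229

The ordinary generating function has denominator 1 + 3x + 3x^2 + x^3.
Iterating the recurrence: a_0,…,a_{8} = 1, 2, 4, -19, 43, -76, 118, -169, 229.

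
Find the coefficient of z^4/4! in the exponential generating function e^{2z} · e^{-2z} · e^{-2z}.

16

The EGF product rule gives c_4 = Σ_{k_1+k_2+k_3=4} C(4; k_1,k_2,k_3) · ∏ g_i(k_i), where e^{2z} gives (2)^k; e^{-2z} gives (-2)^k; e^{-2z} gives (-2)^k.
g_1(k) for k = 0…4: 1, 2, 4, 8, 16.
g_2(k) for k = 0…4: 1, -2, 4, -8, 16.
g_3(k) for k = 0…4: 1, -2, 4, -8, 16.
First combine the last two factors: h(k) = Σ_j C(k,j)·g_2(j)·g_3(k−j) for k = 0…4: 1, -4, 16, -64, 256.
c_4 = Σ_k C(4,k)·g_1(k)·h(4−k) = 1·1·256 + 4·2·(-64) + 6·4·16 + 4·8·(-4) + 1·16·1 = 256 − 512 + 384 − 128 + 16 = 16.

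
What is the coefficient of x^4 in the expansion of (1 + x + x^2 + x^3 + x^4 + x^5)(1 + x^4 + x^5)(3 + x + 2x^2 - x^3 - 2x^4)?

6

(1 + x + x^2 + x^3 + x^4 + x^5) has coefficients 1,1,1,1,1 for degrees 0…4.
(1 + x^4 + x^5) has coefficients 1,0,0,0,1 for degrees 0…4.
Finally multiplying by (3 + x + 2x^2 - x^3 - 2x^4), the product of all factors after the first has coefficients 3,1,2,-1,1 for degrees 0…4.
[x^4] = 1·1 + 1·(-1) + 1·2 + 1·1 + 1·3 = 6.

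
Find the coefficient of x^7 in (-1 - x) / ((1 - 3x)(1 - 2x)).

Partial fractions give a closed form: a_n = (-4)·3^n + (3)·2^n.
At n = 7: a_7 = -8364.

-8364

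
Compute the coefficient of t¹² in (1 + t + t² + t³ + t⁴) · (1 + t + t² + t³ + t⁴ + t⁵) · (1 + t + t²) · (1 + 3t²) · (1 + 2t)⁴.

3041

(1 + t + t² + t³ + t⁴) has coefficients 1,1,1,1,1 for degrees 0…4.
(1 + t + t² + t³ + t⁴ + t⁵) has coefficients 1,1,1,1,1,1,0,0,0,0,0,0,0 for degrees 0…12.
Multiplying by (1 + t + t²) gives running coefficients 1,2,3,3,3,3,2,1,0,0,0,0,0 for degrees 0…12.
Multiplying by (1 + 3t²) gives running coefficients 1,2,6,9,12,12,11,10,6,3,0,0,0 for degrees 0…12.
Finally multiplying by (1 + 2t)⁴, the product of all factors after the first has coefficients 1,10,46,137,308,548,779,914,926,835,664,424,192 for degrees 0…12.
[t¹²] = 1·192 + 1·424 + 1·664 + 1·835 + 1·926 = 3041.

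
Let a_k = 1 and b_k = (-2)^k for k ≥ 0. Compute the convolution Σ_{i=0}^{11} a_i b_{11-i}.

-1365

The convolution is the x^11 coefficient of A(x)B(x).
Σ = 1·(-2048) + 1·1024 + 1·(-512) + 1·256 + 1·(-128) + 1·64 + 1·(-32) + 1·16 + 1·(-8) + 1·4 + 1·(-2) + 1·1 = -1365.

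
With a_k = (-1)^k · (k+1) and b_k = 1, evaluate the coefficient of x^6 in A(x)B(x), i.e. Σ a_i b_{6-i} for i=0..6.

4

This is [x^6] in the product of the two ordinary generating functions.
Σ = 1·1 − 2·1 + 3·1 − 4·1 + 5·1 − 6·1 + 7·1 = 4.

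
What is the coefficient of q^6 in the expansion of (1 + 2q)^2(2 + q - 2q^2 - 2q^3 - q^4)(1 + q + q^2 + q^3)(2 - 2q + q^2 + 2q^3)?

-2

(1 + 2q)^2 has coefficients 1,4,4 for degrees 0…2.
(2 + q - 2q^2 - 2q^3 - q^4) has coefficients 2,1,-2,-2,-1,0,0 for degrees 0…6.
Multiplying by (1 + q + q^2 + q^3) gives running coefficients 2,3,1,-1,-4,-5,-3 for degrees 0…6.
Finally multiplying by (2 - 2q + q^2 + 2q^3), the product of all factors after the first has coefficients 4,2,-2,3,1,-1,-2 for degrees 0…6.
[q^6] = 1·(-2) + 4·(-1) + 4·1 = -2.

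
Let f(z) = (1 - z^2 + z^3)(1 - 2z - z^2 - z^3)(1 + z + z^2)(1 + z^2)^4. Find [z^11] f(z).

-4

(1 - z^2 + z^3) has coefficients 1,0,-1,1 for degrees 0…3.
(1 - 2z - z^2 - z^3) has coefficients 1,-2,-1,-1,0,0,0,0,0,0,0,0 for degrees 0…11.
Multiplying by (1 + z + z^2) gives running coefficients 1,-1,-2,-4,-2,-1,0,0,0,0,0,0 for degrees 0…11.
Finally multiplying by (1 + z^2)^4, the product of all factors after the first has coefficients 1,-1,2,-8,-4,-23,-16,-32,-19,-23,-10,-8 for degrees 0…11.
[z^11] = 1·(-8) − 1·(-23) + 1·(-19) = -4.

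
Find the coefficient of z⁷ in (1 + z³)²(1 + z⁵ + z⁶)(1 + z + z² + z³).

(1 + z³)² has coefficients 1,0,0,2,0,0,1 for degrees 0…6.
(1 + z⁵ + z⁶) has coefficients 1,0,0,0,0,1,1,0 for degrees 0…7.
Finally multiplying by (1 + z + z² + z³), the product of all factors after the first has coefficients 1,1,1,1,0,1,2,2 for degrees 0…7.
[z⁷] = 1·2 + 2·0 + 1·1 = 3.

3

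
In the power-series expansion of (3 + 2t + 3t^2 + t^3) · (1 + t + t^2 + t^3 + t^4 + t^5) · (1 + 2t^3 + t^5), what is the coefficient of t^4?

19

(3 + 2t + 3t^2 + t^3) has coefficients 3,2,3,1 for degrees 0…3.
(1 + t + t^2 + t^3 + t^4 + t^5) has coefficients 1,1,1,1,1 for degrees 0…4.
Finally multiplying by (1 + 2t^3 + t^5), the product of all factors after the first has coefficients 1,1,1,3,3 for degrees 0…4.
[t^4] = 3·3 + 2·3 + 3·1 + 1·1 = 19.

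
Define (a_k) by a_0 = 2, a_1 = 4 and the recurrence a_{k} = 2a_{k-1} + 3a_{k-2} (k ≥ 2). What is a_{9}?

The ordinary generating function has denominator 1 - 2t - 3t^2.
Iterating the recurrence: a_0,…,a_{9} = 2, 4, 14, 40, 122, 364, 1094, 3280, 9842, 29524.

29524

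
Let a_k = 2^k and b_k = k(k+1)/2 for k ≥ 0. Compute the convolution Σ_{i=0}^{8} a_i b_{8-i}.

968

The convolution is the x^8 coefficient of A(x)B(x).
Σ = 1·36 + 2·28 + 4·21 + 8·15 + 16·10 + 32·6 + 64·3 + 128·1 + 256·0 = 968.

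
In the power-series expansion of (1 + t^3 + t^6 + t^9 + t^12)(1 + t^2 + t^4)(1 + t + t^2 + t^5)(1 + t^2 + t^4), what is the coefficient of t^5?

7

(1 + t^3 + t^6 + t^9 + t^12) has coefficients 1,0,0,1,0,0 for degrees 0…5.
(1 + t^2 + t^4) has coefficients 1,0,1,0,1,0 for degrees 0…5.
Multiplying by (1 + t + t^2 + t^5) gives running coefficients 1,1,2,1,2,2 for degrees 0…5.
Finally multiplying by (1 + t^2 + t^4), the product of all factors after the first has coefficients 1,1,3,2,5,4 for degrees 0…5.
[t^5] = 1·4 + 1·3 = 7.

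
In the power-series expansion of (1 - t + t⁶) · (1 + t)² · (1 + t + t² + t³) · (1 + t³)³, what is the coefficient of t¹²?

(1 - t + t⁶) has coefficients 1,-1,0,0,0,0,1 for degrees 0…6.
(1 + t)² has coefficients 1,2,1,0,0,0,0,0,0,0,0,0,0 for degrees 0…12.
Multiplying by (1 + t + t² + t³) gives running coefficients 1,3,4,4,3,1,0,0,0,0,0,0,0 for degrees 0…12.
Finally multiplying by (1 + t³)³, the product of all factors after the first has coefficients 1,3,4,7,12,13,15,18,15,13,12,7,4 for degrees 0…12.
[t¹²] = 1·4 − 1·7 + 1·15 = 12.

12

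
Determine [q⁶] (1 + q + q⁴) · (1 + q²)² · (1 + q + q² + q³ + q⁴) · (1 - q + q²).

(1 + q + q⁴) has coefficients 1,1,0,0,1 for degrees 0…4.
(1 + q²)² has coefficients 1,0,2,0,1,0,0 for degrees 0…6.
Multiplying by (1 + q + q² + q³ + q⁴) gives running coefficients 1,1,3,3,4,3,3 for degrees 0…6.
Finally multiplying by (1 - q + q²), the product of all factors after the first has coefficients 1,0,3,1,4,2,4 for degrees 0…6.
[q⁶] = 1·4 + 1·2 + 1·3 = 9.

9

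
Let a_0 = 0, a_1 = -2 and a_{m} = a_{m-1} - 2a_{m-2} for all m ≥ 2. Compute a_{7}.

The ordinary generating function has denominator 1 - y + 2y^2.
Iterating the recurrence: a_0,…,a_{7} = 0, -2, -2, 2, 6, 2, -10, -14.

-14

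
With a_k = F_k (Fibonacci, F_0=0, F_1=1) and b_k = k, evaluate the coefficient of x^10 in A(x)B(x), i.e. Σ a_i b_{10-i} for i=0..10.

Write out a_i and b_{10-i} for i = 0,…,10 and sum the products.
Σ = 0·10 + 1·9 + 1·8 + 2·7 + 3·6 + 5·5 + 8·4 + 13·3 + 21·2 + 34·1 + 55·0 = 221.

221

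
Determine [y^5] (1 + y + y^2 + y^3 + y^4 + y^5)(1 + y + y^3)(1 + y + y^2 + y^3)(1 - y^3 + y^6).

6

(1 + y + y^2 + y^3 + y^4 + y^5) has coefficients 1,1,1,1,1,1 for degrees 0…5.
(1 + y + y^3) has coefficients 1,1,0,1,0,0 for degrees 0…5.
Multiplying by (1 + y + y^2 + y^3) gives running coefficients 1,2,2,3,2,1 for degrees 0…5.
Finally multiplying by (1 - y^3 + y^6), the product of all factors after the first has coefficients 1,2,2,2,0,-1 for degrees 0…5.
[y^5] = 1·(-1) + 1·0 + 1·2 + 1·2 + 1·2 + 1·1 = 6.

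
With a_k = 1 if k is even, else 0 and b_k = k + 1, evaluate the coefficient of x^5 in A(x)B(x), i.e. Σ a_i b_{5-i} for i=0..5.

Write out a_i and b_{5-i} for i = 0,…,5 and sum the products.
Σ = 1·6 + 0·5 + 1·4 + 0·3 + 1·2 + 0·1 = 12.

12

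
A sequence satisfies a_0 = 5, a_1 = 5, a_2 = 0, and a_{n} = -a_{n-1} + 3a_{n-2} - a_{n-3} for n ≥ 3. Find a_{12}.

The ordinary generating function has denominator 1 + z - 3z^2 + z^3.
Iterating the recurrence: a_0,…,a_{12} = 5, 5, 0, 10, -15, 45, -100, 250, -595, 1445, -3480, 8410, -20295.

-20295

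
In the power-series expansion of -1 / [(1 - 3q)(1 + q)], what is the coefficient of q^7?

Partial fractions give a closed form: a_n = (-3/4)·3^n + (-1/4)·(-1)^n.
At n = 7: a_7 = -1640.

-1640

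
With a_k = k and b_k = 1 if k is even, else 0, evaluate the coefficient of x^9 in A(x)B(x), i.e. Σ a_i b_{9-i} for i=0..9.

25

The convolution is the x^9 coefficient of A(x)B(x).
Σ = 0·0 + 1·1 + 2·0 + 3·1 + 4·0 + 5·1 + 6·0 + 7·1 + 8·0 + 9·1 = 25.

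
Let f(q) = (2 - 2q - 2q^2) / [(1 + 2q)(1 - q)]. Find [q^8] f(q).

The denominator gives the recurrence a_n = −a_(n−1) + 2a_(n−2) for n ≥ 3; the numerator fixes a_0 = 2, a_1 = -4, a_2 = 6.
Iterating: 2, -4, 6, -14, 26, -54, 106, -214, 426, so a_8 = 426.

426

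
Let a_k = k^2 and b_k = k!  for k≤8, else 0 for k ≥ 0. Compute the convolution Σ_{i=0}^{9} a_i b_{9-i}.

The convolution is the t^9 coefficient of A(t)B(t).
Σ = 0·0 + 1·40320 + 4·5040 + 9·720 + 16·120 + 25·24 + 36·6 + 49·2 + 64·1 + 81·1 = 69939.

69939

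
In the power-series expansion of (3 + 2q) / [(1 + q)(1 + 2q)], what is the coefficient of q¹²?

16383

Partial fractions give a closed form: a_n = (-1)·(-1)^n + (4)·(-2)^n.
At n = 12: a_12 = 16383.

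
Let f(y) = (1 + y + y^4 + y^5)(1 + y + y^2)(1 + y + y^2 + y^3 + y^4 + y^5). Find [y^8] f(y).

(1 + y + y^4 + y^5) has coefficients 1,1,0,0,1,1 for degrees 0…5.
(1 + y + y^2) has coefficients 1,1,1,0,0,0,0,0,0 for degrees 0…8.
Finally multiplying by (1 + y + y^2 + y^3 + y^4 + y^5), the product of all factors after the first has coefficients 1,2,3,3,3,3,2,1,0 for degrees 0…8.
[y^8] = 1·0 + 1·1 + 1·3 + 1·3 = 7.

7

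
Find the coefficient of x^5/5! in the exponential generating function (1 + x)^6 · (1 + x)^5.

55440

The EGF product rule gives c_5 = Σ_{k_1+k_2=5} C(5; k_1,k_2) · ∏ g_i(k_i), where (1+x)^6 gives the falling factorial (6)_k; (1+x)^5 gives the falling factorial (5)_k.
g_1(k) for k = 0…5: 1, 6, 30, 120, 360, 720.
g_2(k) for k = 0…5: 1, 5, 20, 60, 120, 120.
c_5 = Σ_k C(5,k)·g_1(k)·g_2(5−k) = 1·1·120 + 5·6·120 + 10·30·60 + 10·120·20 + 5·360·5 + 1·720·1 = 120 + 3600 + 18000 + 24000 + 9000 + 720 = 55440.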